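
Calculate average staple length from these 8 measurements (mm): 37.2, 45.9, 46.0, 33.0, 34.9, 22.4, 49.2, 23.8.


Formula: Mean = sum of lengths / count
Sum = 37.2 + 45.9 + 46.0 + 33.0 + 34.9 + 22.4 + 49.2 + 23.8
Sum = 292.4 mm
Mean = 292.4 / 8 = 36.55 mm

36.55 mm


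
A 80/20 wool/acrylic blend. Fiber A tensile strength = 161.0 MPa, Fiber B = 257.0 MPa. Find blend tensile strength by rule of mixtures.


Formula: Blend property = (fraction_A * property_A) + (fraction_B * property_B)
Step 1: Contribution A = 80/100 * 161.0 MPa = 128.8 MPa
Step 2: Contribution B = 20/100 * 257.0 MPa = 51.4 MPa
Step 3: Blend tensile strength = 128.8 + 51.4 = 180.2 MPa

180.2 MPa


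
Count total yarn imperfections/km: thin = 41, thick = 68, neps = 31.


Formula: Total = thin places + thick places + neps
Total = 41 + 68 + 31
Total = 140 imperfections/km

140 imperfections/km


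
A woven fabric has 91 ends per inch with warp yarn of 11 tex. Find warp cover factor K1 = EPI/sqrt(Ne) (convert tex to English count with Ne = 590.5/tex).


Formula: K1 = EPI / sqrt(Ne), with Ne = 590.5 / tex_warp
Step 1: Ne = 590.5 / 11 = 53.682
Step 2: sqrt(Ne) = sqrt(53.682) = 7.3268
Step 3: K1 = 91 / 7.3268 = 12.4

12.4


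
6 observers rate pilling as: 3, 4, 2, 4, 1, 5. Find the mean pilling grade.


Formula: Mean = sum / count
Sum = 3 + 4 + 2 + 4 + 1 + 5 = 19
Mean = 19 / 6 = 3.2

3.2


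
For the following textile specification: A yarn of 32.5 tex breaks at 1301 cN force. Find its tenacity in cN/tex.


Formula: Tenacity = Breaking force / Linear density
Tenacity = 1301 cN / 32.5 tex
Tenacity = 40.03 cN/tex

40.03 cN/tex


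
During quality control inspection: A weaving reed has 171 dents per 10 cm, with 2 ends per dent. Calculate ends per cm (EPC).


Formula: EPC = (dents per 10 cm * ends per dent) / 10
Step 1: Total ends per 10 cm = 171 * 2 = 342
Step 2: EPC = 342 / 10 = 34.2 ends/cm

34.2 ends/cm


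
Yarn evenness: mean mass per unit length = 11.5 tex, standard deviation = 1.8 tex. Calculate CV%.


Formula: CV% = (standard deviation / mean) * 100
Step 1: Ratio = 1.8 / 11.5 = 0.156522
Step 2: CV% = 0.156522 * 100 = 15.6522% ≈ 15.7%

15.7%


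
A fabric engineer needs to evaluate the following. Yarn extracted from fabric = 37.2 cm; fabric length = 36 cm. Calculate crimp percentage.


Formula: Crimp% = ((L_yarn - L_fabric) / L_fabric) * 100
Step 1: Extension = 37.2 - 36 = 1.2 cm
Step 2: Crimp% = (1.2 / 36) * 100
Step 3: Crimp% = 0.033333 * 100 = 3.3333% ≈ 3.3%

3.3%


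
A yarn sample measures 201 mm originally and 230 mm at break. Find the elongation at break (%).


Formula: Elongation (%) = ((L_break - L0) / L0) * 100
Step 1: Extension = 230 - 201 = 29 mm
Step 2: Elongation = (29 / 201) * 100
Step 3: Elongation = 0.144279 * 100 = 14.4279% ≈ 14.4%

14.4%


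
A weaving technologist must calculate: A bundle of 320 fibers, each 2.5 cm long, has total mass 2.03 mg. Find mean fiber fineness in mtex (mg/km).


Formula: fineness (mtex) = mass (mg) / total length (km) = (mass_mg / total_length_m) * 1000
Step 1: Convert fiber length: 2.5 cm = 0.025 m
Step 2: Total fiber length = 320 * 0.025 = 8.0 m
Step 3: Linear density = 2.03 mg / 8.0 m = 0.2538 mg/m
Step 4: fineness = 0.2538 * 1000 = 253.8 mtex

253.8 mtex


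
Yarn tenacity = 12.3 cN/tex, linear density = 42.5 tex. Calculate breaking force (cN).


Formula: Breaking force = Tenacity * Linear density
F = 12.3 cN/tex * 42.5 tex
F = 522.75 cN

522.75 cN


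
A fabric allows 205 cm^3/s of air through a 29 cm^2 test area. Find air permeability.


Formula: Air Permeability = Airflow / Test Area
AP = 205 cm^3/s / 29 cm^2
AP = 7.1 cm^3/s/cm^2

7.1 cm^3/s/cm^2


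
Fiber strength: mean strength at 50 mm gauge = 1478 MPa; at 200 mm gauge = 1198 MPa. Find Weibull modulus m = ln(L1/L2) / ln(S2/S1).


Formula: m = ln(L1/L2) / ln(S2/S1)
Step 1: ln(L1/L2) = ln(50/200) = -1.38629
Step 2: S2/S1 = 1198/1478 = 0.81055
Step 3: ln(S2/S1) = ln(0.81055) = -0.21004
Step 4: m = -1.38629 / -0.21004 = 6.60

6.60 (Weibull m)


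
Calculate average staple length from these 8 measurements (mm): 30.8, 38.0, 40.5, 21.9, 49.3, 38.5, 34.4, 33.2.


Formula: Mean = sum of lengths / count
Sum = 30.8 + 38.0 + 40.5 + 21.9 + 49.3 + 38.5 + 34.4 + 33.2
Sum = 286.6 mm
Mean = 286.6 / 8 = 35.83 mm

35.83 mm


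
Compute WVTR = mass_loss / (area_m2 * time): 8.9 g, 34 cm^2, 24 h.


Formula: WVTR = mass_loss / (area * time)
Step 1: Convert area: 34 cm^2 = 0.0034 m^2
Step 2: WVTR = 8.9 g / (0.0034 m^2 * 24 h)
Step 3: WVTR = 8.9 / 0.0816 = 109.1 g/m^2/h

109.1 g/m^2/h


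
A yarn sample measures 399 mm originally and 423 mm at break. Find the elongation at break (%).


Formula: Elongation (%) = ((L_break - L0) / L0) * 100
Step 1: Extension = 423 - 399 = 24 mm
Step 2: Elongation = (24 / 399) * 100
Step 3: Elongation = 0.06015 * 100 = 6.015% ≈ 6.0%

6.0%


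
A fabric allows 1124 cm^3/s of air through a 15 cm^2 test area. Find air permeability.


Formula: Air Permeability = Airflow / Test Area
AP = 1124 cm^3/s / 15 cm^2
AP = 74.9 cm^3/s/cm^2

74.9 cm^3/s/cm^2


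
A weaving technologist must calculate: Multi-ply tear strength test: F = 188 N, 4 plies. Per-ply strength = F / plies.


Formula: Per-ply strength = Total force / Number of plies
Per-ply = 188 N / 4
Per-ply = 47 N

47 N


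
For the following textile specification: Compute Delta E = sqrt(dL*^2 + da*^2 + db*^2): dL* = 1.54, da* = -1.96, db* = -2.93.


Formula: Delta E = sqrt(dL*^2 + da*^2 + db*^2)
Step 1: dL*^2 = 1.54^2 = 2.3716
Step 2: da*^2 = (-1.96)^2 = 3.8416
Step 3: db*^2 = (-2.93)^2 = 8.5849
Step 4: Sum = 2.3716 + 3.8416 + 8.5849 = 14.7981
Step 5: Delta E = sqrt(14.7981) = 3.85

3.85 Delta E


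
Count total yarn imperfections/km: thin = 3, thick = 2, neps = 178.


Formula: Total = thin places + thick places + neps
Total = 3 + 2 + 178
Total = 183 imperfections/km

183 imperfections/km


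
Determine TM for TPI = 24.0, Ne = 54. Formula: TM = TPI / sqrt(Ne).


Formula: TM = TPI / sqrt(Ne)
Step 1: sqrt(Ne) = sqrt(54) = 7.3485
Step 2: TM = 24.0 / 7.3485 = 3.27

3.27 TM


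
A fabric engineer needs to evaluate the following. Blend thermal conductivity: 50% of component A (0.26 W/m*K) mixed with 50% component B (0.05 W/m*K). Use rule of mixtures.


Formula: Blend property = (fraction_A * property_A) + (fraction_B * property_B)
Step 1: Contribution A = 50/100 * 0.26 W/m*K = 0.13 W/m*K
Step 2: Contribution B = 50/100 * 0.05 W/m*K = 0.025 W/m*K
Step 3: Blend thermal conductivity = 0.13 + 0.025 = 0.155 W/m*K

0.155 W/m*K


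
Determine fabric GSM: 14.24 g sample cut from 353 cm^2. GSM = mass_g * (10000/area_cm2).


Formula: GSM = mass_g / area_m2
Step 1: Convert area: 353 cm^2 = 353 / 10000 = 0.0353 m^2
Step 2: GSM = 14.24 g / 0.0353 m^2 = 403.4 g/m^2

403.4 g/m^2


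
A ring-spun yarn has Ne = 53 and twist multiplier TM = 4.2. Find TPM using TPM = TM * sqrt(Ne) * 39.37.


Formula: TPM = TM * sqrt(Ne) * 39.37
Step 1: sqrt(Ne) = sqrt(53) = 7.2801
Step 2: TM * sqrt(Ne) = 4.2 * 7.2801 = 30.5764
Step 3: TPM = 30.5764 * 39.37 = 1204 twists/m

1204 twists/m


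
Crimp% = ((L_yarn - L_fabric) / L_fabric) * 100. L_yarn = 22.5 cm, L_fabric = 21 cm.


Formula: Crimp% = ((L_yarn - L_fabric) / L_fabric) * 100
Step 1: Extension = 22.5 - 21 = 1.5 cm
Step 2: Crimp% = (1.5 / 21) * 100
Step 3: Crimp% = 0.071429 * 100 = 7.1429% ≈ 7.1%

7.1%


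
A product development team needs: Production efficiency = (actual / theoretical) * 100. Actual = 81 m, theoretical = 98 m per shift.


Formula: Efficiency% = (Actual output / Theoretical output) * 100
Efficiency% = (81 / 98) * 100
Efficiency% = 0.826531 * 100 = 82.6531% ≈ 82.7%

82.7%


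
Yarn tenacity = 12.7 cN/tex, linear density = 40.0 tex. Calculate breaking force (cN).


Formula: Breaking force = Tenacity * Linear density
F = 12.7 cN/tex * 40.0 tex
F = 508.00 cN

508.00 cN


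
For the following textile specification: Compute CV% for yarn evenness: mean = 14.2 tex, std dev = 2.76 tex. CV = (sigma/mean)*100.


Formula: CV% = (standard deviation / mean) * 100
Step 1: Ratio = 2.76 / 14.2 = 0.194366
Step 2: CV% = 0.194366 * 100 = 19.4366% ≈ 19.4%

19.4%


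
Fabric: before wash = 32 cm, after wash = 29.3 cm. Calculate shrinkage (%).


Formula: Shrinkage% = ((L_before - L_after) / L_before) * 100
Step 1: Shrinkage = 32 - 29.3 = 2.7 cm
Step 2: Shrinkage% = (2.7 / 32) * 100
Step 3: Shrinkage% = 0.084375 * 100 = 8.4375% ≈ 8.4%

8.4%


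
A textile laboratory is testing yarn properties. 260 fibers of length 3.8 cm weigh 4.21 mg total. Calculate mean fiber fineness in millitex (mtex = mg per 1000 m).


Formula: fineness (mtex) = mass (mg) / total length (km) = (mass_mg / total_length_m) * 1000
Step 1: Convert fiber length: 3.8 cm = 0.038 m
Step 2: Total fiber length = 260 * 0.038 = 9.88 m
Step 3: Linear density = 4.21 mg / 9.88 m = 0.4261 mg/m
Step 4: fineness = 0.4261 * 1000 = 426.1 mtex

426.1 mtex


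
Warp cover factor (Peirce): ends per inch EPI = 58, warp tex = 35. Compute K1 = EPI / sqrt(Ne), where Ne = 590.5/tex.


Formula: K1 = EPI / sqrt(Ne), with Ne = 590.5 / tex_warp
Step 1: Ne = 590.5 / 35 = 16.871
Step 2: sqrt(Ne) = sqrt(16.871) = 4.1074
Step 3: K1 = 58 / 4.1074 = 14.1

14.1


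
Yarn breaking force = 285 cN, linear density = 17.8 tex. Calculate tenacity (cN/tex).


Formula: Tenacity = Breaking force / Linear density
Tenacity = 285 cN / 17.8 tex
Tenacity = 16.01 cN/tex

16.01 cN/tex


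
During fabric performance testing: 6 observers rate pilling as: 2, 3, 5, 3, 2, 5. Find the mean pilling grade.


Formula: Mean = sum / count
Sum = 2 + 3 + 5 + 3 + 2 + 5 = 20
Mean = 20 / 6 = 3.3

3.3


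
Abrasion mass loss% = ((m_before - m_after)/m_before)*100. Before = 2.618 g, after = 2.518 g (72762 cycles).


Formula: Mass loss% = ((m_before - m_after) / m_before) * 100
Step 1: Mass loss = 2.618 - 2.518 = 0.1 g
Step 2: Ratio = 0.1 / 2.618 = 0.0381971
Step 3: Mass loss% = 0.0381971 * 100 = 3.81971% ≈ 3.82%

3.82%


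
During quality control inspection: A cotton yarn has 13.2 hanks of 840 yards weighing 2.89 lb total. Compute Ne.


Formula: Ne = hanks / mass_lb
Substituting: Ne = 13.2 / 2.89
Ne = 4.6

4.6 Ne


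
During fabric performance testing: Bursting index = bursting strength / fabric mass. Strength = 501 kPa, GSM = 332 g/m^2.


Formula: Bursting Index = Bursting Strength / Fabric GSM
BI = 501 kPa / 332 g/m^2
BI = 1.509 kPa/(g/m^2)

1.509 kPa/(g/m^2)


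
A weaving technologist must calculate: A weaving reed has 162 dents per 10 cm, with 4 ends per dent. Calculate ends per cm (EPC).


Formula: EPC = (dents per 10 cm * ends per dent) / 10
Step 1: Total ends per 10 cm = 162 * 4 = 648
Step 2: EPC = 648 / 10 = 64.8 ends/cm

64.8 ends/cm


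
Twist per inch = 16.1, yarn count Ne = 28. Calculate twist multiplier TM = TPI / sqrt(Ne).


Formula: TM = TPI / sqrt(Ne)
Step 1: sqrt(Ne) = sqrt(28) = 5.2915
Step 2: TM = 16.1 / 5.2915 = 3.04

3.04 TM


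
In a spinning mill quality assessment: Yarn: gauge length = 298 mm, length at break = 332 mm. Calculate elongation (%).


Formula: Elongation (%) = ((L_break - L0) / L0) * 100
Step 1: Extension = 332 - 298 = 34 mm
Step 2: Elongation = (34 / 298) * 100
Step 3: Elongation = 0.114094 * 100 = 11.4094% ≈ 11.4%

11.4%


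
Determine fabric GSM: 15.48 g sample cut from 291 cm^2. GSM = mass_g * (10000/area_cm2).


Formula: GSM = mass_g / area_m2
Step 1: Convert area: 291 cm^2 = 291 / 10000 = 0.0291 m^2
Step 2: GSM = 15.48 g / 0.0291 m^2 = 532.0 g/m^2

532.0 g/m^2


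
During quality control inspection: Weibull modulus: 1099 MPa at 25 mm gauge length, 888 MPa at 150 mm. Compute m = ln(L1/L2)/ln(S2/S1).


Formula: m = ln(L1/L2) / ln(S2/S1)
Step 1: ln(L1/L2) = ln(25/150) = -1.79176
Step 2: S2/S1 = 888/1099 = 0.80801
Step 3: ln(S2/S1) = ln(0.80801) = -0.21318
Step 4: m = -1.79176 / -0.21318 = 8.40

8.40 (Weibull m)


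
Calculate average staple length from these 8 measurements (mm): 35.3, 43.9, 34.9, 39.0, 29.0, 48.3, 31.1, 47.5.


Formula: Mean = sum of lengths / count
Sum = 35.3 + 43.9 + 34.9 + 39.0 + 29.0 + 48.3 + 31.1 + 47.5
Sum = 309.0 mm
Mean = 309.0 / 8 = 38.63 mm

38.63 mm


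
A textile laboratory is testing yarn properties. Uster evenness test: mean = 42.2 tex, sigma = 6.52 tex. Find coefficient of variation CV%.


Formula: CV% = (standard deviation / mean) * 100
Step 1: Ratio = 6.52 / 42.2 = 0.154502
Step 2: CV% = 0.154502 * 100 = 15.4502% ≈ 15.5%

15.5%


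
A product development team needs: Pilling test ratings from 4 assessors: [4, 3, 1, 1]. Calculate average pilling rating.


Formula: Mean = sum / count
Sum = 4 + 3 + 1 + 1 = 9
Mean = 9 / 4 = 2.3

2.3


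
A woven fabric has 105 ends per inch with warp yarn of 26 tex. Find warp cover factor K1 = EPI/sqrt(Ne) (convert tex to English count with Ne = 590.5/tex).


Formula: K1 = EPI / sqrt(Ne), with Ne = 590.5 / tex_warp
Step 1: Ne = 590.5 / 26 = 22.712
Step 2: sqrt(Ne) = sqrt(22.712) = 4.7657
Step 3: K1 = 105 / 4.7657 = 22.0

22.0


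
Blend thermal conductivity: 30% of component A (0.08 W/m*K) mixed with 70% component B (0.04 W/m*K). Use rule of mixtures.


Formula: Blend property = (fraction_A * property_A) + (fraction_B * property_B)
Step 1: Contribution A = 30/100 * 0.08 W/m*K = 0.024 W/m*K
Step 2: Contribution B = 70/100 * 0.04 W/m*K = 0.028 W/m*K
Step 3: Blend thermal conductivity = 0.024 + 0.028 = 0.052 W/m*K

0.052 W/m*K


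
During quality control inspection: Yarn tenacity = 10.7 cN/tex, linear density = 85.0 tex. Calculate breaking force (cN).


Formula: Breaking force = Tenacity * Linear density
F = 10.7 cN/tex * 85.0 tex
F = 909.50 cN

909.50 cN


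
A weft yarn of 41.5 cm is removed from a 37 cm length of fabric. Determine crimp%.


Formula: Crimp% = ((L_yarn - L_fabric) / L_fabric) * 100
Step 1: Extension = 41.5 - 37 = 4.5 cm
Step 2: Crimp% = (4.5 / 37) * 100
Step 3: Crimp% = 0.121622 * 100 = 12.1622% ≈ 12.2%

12.2%


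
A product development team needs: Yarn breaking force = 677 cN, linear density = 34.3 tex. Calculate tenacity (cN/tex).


Formula: Tenacity = Breaking force / Linear density
Tenacity = 677 cN / 34.3 tex
Tenacity = 19.74 cN/tex

19.74 cN/tex


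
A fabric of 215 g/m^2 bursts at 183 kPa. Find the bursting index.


Formula: Bursting Index = Bursting Strength / Fabric GSM
BI = 183 kPa / 215 g/m^2
BI = 0.851 kPa/(g/m^2)

0.851 kPa/(g/m^2)


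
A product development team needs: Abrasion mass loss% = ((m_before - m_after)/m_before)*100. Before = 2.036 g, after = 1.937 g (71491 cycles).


Formula: Mass loss% = ((m_before - m_after) / m_before) * 100
Step 1: Mass loss = 2.036 - 1.937 = 0.099 g
Step 2: Ratio = 0.099 / 2.036 = 0.0486248
Step 3: Mass loss% = 0.0486248 * 100 = 4.86248% ≈ 4.86%

4.86%


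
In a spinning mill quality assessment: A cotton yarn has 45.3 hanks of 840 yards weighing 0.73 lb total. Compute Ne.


Formula: Ne = hanks / mass_lb
Substituting: Ne = 45.3 / 0.73
Ne = 62.1

62.1 Ne


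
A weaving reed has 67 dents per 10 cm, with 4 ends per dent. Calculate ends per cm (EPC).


Formula: EPC = (dents per 10 cm * ends per dent) / 10
Step 1: Total ends per 10 cm = 67 * 4 = 268
Step 2: EPC = 268 / 10 = 26.8 ends/cm

26.8 ends/cm


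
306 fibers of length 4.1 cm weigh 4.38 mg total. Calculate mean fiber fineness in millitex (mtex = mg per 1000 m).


Formula: fineness (mtex) = mass (mg) / total length (km) = (mass_mg / total_length_m) * 1000
Step 1: Convert fiber length: 4.1 cm = 0.041 m
Step 2: Total fiber length = 306 * 0.041 = 12.546 m
Step 3: Linear density = 4.38 mg / 12.546 m = 0.3491 mg/m
Step 4: fineness = 0.3491 * 1000 = 349.1 mtex

349.1 mtex


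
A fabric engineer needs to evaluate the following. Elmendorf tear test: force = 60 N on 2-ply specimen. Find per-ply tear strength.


Formula: Per-ply strength = Total force / Number of plies
Per-ply = 60 N / 2
Per-ply = 30 N

30 N


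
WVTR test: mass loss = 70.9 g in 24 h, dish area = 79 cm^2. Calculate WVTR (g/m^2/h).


Formula: WVTR = mass_loss / (area * time)
Step 1: Convert area: 79 cm^2 = 0.0079 m^2
Step 2: WVTR = 70.9 g / (0.0079 m^2 * 24 h)
Step 3: WVTR = 70.9 / 0.1896 = 373.9 g/m^2/h

373.9 g/m^2/h


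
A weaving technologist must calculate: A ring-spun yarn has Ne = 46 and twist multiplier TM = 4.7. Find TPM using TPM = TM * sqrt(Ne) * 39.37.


Formula: TPM = TM * sqrt(Ne) * 39.37
Step 1: sqrt(Ne) = sqrt(46) = 6.7823
Step 2: TM * sqrt(Ne) = 4.7 * 6.7823 = 31.8768
Step 3: TPM = 31.8768 * 39.37 = 1255 twists/m

1255 twists/m


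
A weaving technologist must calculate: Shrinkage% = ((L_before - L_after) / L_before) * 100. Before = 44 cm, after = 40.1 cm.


Formula: Shrinkage% = ((L_before - L_after) / L_before) * 100
Step 1: Shrinkage = 44 - 40.1 = 3.9 cm
Step 2: Shrinkage% = (3.9 / 44) * 100
Step 3: Shrinkage% = 0.088636 * 100 = 8.8636% ≈ 8.9%

8.9%


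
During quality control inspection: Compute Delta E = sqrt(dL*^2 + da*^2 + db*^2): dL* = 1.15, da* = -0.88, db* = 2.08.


Formula: Delta E = sqrt(dL*^2 + da*^2 + db*^2)
Step 1: dL*^2 = 1.15^2 = 1.3225
Step 2: da*^2 = (-0.88)^2 = 0.7744
Step 3: db*^2 = 2.08^2 = 4.3264
Step 4: Sum = 1.3225 + 0.7744 + 4.3264 = 6.4233
Step 5: Delta E = sqrt(6.4233) = 2.53

2.53 Delta E


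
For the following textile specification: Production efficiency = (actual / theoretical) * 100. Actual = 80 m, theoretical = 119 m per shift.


Formula: Efficiency% = (Actual output / Theoretical output) * 100
Efficiency% = (80 / 119) * 100
Efficiency% = 0.672269 * 100 = 67.2269% ≈ 67.2%

67.2%


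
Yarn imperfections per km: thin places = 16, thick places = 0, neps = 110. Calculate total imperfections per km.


Formula: Total = thin places + thick places + neps
Total = 16 + 0 + 110
Total = 126 imperfections/km

126 imperfections/km


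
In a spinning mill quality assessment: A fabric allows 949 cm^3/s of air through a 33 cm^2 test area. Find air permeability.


Formula: Air Permeability = Airflow / Test Area
AP = 949 cm^3/s / 33 cm^2
AP = 28.8 cm^3/s/cm^2

28.8 cm^3/s/cm^2


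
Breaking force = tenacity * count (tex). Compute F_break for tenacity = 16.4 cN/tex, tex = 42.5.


Formula: Breaking force = Tenacity * Linear density
F = 16.4 cN/tex * 42.5 tex
F = 697.00 cN

697.00 cN


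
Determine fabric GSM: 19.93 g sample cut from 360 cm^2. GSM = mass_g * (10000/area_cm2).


Formula: GSM = mass_g / area_m2
Step 1: Convert area: 360 cm^2 = 360 / 10000 = 0.036 m^2
Step 2: GSM = 19.93 g / 0.036 m^2 = 553.6 g/m^2

553.6 g/m^2


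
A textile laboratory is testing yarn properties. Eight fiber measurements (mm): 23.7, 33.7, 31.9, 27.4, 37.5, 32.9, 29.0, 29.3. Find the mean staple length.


Formula: Mean = sum of lengths / count
Sum = 23.7 + 33.7 + 31.9 + 27.4 + 37.5 + 32.9 + 29.0 + 29.3
Sum = 245.4 mm
Mean = 245.4 / 8 = 30.68 mm

30.68 mm


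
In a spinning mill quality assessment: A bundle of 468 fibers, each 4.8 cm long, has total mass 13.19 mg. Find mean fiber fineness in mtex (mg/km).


Formula: fineness (mtex) = mass (mg) / total length (km) = (mass_mg / total_length_m) * 1000
Step 1: Convert fiber length: 4.8 cm = 0.048 m
Step 2: Total fiber length = 468 * 0.048 = 22.464 m
Step 3: Linear density = 13.19 mg / 22.464 m = 0.5872 mg/m
Step 4: fineness = 0.5872 * 1000 = 587.2 mtex

587.2 mtex


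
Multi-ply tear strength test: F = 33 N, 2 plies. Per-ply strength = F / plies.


Formula: Per-ply strength = Total force / Number of plies
Per-ply = 33 N / 2
Per-ply = 16.5 N

16.5 N


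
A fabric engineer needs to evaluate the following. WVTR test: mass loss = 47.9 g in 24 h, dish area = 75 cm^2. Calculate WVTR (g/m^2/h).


Formula: WVTR = mass_loss / (area * time)
Step 1: Convert area: 75 cm^2 = 0.0075 m^2
Step 2: WVTR = 47.9 g / (0.0075 m^2 * 24 h)
Step 3: WVTR = 47.9 / 0.18 = 266.1 g/m^2/h

266.1 g/m^2/h


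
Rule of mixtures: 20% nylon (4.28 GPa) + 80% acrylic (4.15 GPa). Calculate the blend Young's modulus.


Formula: Blend property = (fraction_A * property_A) + (fraction_B * property_B)
Step 1: Contribution A = 20/100 * 4.28 GPa = 0.856 GPa
Step 2: Contribution B = 80/100 * 4.15 GPa = 3.32 GPa
Step 3: Blend Young's modulus = 0.856 + 3.32 = 4.176 GPa

4.176 GPa


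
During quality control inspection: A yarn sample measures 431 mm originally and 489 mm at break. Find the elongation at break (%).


Formula: Elongation (%) = ((L_break - L0) / L0) * 100
Step 1: Extension = 489 - 431 = 58 mm
Step 2: Elongation = (58 / 431) * 100
Step 3: Elongation = 0.134571 * 100 = 13.4571% ≈ 13.5%

13.5%


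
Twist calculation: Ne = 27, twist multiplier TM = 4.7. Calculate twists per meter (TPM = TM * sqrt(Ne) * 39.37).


Formula: TPM = TM * sqrt(Ne) * 39.37
Step 1: sqrt(Ne) = sqrt(27) = 5.1962
Step 2: TM * sqrt(Ne) = 4.7 * 5.1962 = 24.4221
Step 3: TPM = 24.4221 * 39.37 = 961 twists/m

961 twists/m


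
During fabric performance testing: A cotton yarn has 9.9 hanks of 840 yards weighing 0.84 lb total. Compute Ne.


Formula: Ne = hanks / mass_lb
Substituting: Ne = 9.9 / 0.84
Ne = 11.8

11.8 Ne


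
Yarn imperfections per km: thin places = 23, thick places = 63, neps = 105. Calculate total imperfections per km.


Formula: Total = thin places + thick places + neps
Total = 23 + 63 + 105
Total = 191 imperfections/km

191 imperfections/km


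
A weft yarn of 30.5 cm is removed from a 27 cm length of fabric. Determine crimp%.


Formula: Crimp% = ((L_yarn - L_fabric) / L_fabric) * 100
Step 1: Extension = 30.5 - 27 = 3.5 cm
Step 2: Crimp% = (3.5 / 27) * 100
Step 3: Crimp% = 0.12963 * 100 = 12.963% ≈ 13.0%

13.0%


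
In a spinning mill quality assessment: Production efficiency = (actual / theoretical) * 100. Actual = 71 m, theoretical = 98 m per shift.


Formula: Efficiency% = (Actual output / Theoretical output) * 100
Efficiency% = (71 / 98) * 100
Efficiency% = 0.72449 * 100 = 72.449% ≈ 72.4%

72.4%


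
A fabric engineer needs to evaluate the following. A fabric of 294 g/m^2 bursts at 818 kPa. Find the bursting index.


Formula: Bursting Index = Bursting Strength / Fabric GSM
BI = 818 kPa / 294 g/m^2
BI = 2.782 kPa/(g/m^2)

2.782 kPa/(g/m^2)


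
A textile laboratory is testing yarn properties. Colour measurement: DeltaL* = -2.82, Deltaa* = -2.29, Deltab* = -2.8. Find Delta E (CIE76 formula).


Formula: Delta E = sqrt(dL*^2 + da*^2 + db*^2)
Step 1: dL*^2 = (-2.82)^2 = 7.9524
Step 2: da*^2 = (-2.29)^2 = 5.2441
Step 3: db*^2 = (-2.8)^2 = 7.84
Step 4: Sum = 7.9524 + 5.2441 + 7.84 = 21.0365
Step 5: Delta E = sqrt(21.0365) = 4.59

4.59 Delta E


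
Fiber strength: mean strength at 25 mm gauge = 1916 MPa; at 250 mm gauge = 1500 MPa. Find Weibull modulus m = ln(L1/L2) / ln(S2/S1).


Formula: m = ln(L1/L2) / ln(S2/S1)
Step 1: ln(L1/L2) = ln(25/250) = -2.30259
Step 2: S2/S1 = 1500/1916 = 0.78288
Step 3: ln(S2/S1) = ln(0.78288) = -0.24478
Step 4: m = -2.30259 / -0.24478 = 9.41

9.41 (Weibull m)


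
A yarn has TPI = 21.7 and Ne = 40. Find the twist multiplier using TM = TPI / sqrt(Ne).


Formula: TM = TPI / sqrt(Ne)
Step 1: sqrt(Ne) = sqrt(40) = 6.3246
Step 2: TM = 21.7 / 6.3246 = 3.43

3.43 TM


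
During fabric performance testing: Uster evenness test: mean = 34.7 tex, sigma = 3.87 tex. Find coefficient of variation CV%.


Formula: CV% = (standard deviation / mean) * 100
Step 1: Ratio = 3.87 / 34.7 = 0.111527
Step 2: CV% = 0.111527 * 100 = 11.1527% ≈ 11.2%

11.2%


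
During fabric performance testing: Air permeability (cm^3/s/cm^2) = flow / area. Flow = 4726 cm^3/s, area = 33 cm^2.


Formula: Air Permeability = Airflow / Test Area
AP = 4726 cm^3/s / 33 cm^2
AP = 143.2 cm^3/s/cm^2

143.2 cm^3/s/cm^2


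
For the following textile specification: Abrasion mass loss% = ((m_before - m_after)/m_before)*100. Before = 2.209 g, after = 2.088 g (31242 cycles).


Formula: Mass loss% = ((m_before - m_after) / m_before) * 100
Step 1: Mass loss = 2.209 - 2.088 = 0.121 g
Step 2: Ratio = 0.121 / 2.209 = 0.0547759
Step 3: Mass loss% = 0.0547759 * 100 = 5.47759% ≈ 5.48%

5.48%


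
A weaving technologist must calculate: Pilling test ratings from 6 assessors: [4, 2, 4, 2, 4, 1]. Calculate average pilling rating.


Formula: Mean = sum / count
Sum = 4 + 2 + 4 + 2 + 4 + 1 = 17
Mean = 17 / 6 = 2.8

2.8


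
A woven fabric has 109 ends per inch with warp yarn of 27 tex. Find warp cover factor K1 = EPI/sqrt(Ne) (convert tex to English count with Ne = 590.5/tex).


Formula: K1 = EPI / sqrt(Ne), with Ne = 590.5 / tex_warp
Step 1: Ne = 590.5 / 27 = 21.87
Step 2: sqrt(Ne) = sqrt(21.87) = 4.6765
Step 3: K1 = 109 / 4.6765 = 23.3

23.3


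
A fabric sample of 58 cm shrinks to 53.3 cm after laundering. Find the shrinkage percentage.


Formula: Shrinkage% = ((L_before - L_after) / L_before) * 100
Step 1: Shrinkage = 58 - 53.3 = 4.7 cm
Step 2: Shrinkage% = (4.7 / 58) * 100
Step 3: Shrinkage% = 0.081034 * 100 = 8.1034% ≈ 8.1%

8.1%


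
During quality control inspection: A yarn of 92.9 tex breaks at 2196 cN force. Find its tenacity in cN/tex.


Formula: Tenacity = Breaking force / Linear density
Tenacity = 2196 cN / 92.9 tex
Tenacity = 23.64 cN/tex

23.64 cN/tex


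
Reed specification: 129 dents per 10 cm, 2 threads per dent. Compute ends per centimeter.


Formula: EPC = (dents per 10 cm * ends per dent) / 10
Step 1: Total ends per 10 cm = 129 * 2 = 258
Step 2: EPC = 258 / 10 = 25.8 ends/cm

25.8 ends/cm


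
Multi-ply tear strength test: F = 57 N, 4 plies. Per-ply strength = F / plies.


Formula: Per-ply strength = Total force / Number of plies
Per-ply = 57 N / 4
Per-ply = 14.25 N

14.25 N


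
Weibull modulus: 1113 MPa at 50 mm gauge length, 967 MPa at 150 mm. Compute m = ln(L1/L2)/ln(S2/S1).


Formula: m = ln(L1/L2) / ln(S2/S1)
Step 1: ln(L1/L2) = ln(50/150) = -1.09861
Step 2: S2/S1 = 967/1113 = 0.86882
Step 3: ln(S2/S1) = ln(0.86882) = -0.14062
Step 4: m = -1.09861 / -0.14062 = 7.81

7.81 (Weibull m)


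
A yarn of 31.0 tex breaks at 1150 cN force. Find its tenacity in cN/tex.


Formula: Tenacity = Breaking force / Linear density
Tenacity = 1150 cN / 31.0 tex
Tenacity = 37.10 cN/tex

37.10 cN/tex


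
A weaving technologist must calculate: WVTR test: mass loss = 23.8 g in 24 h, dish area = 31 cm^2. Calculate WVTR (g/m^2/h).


Formula: WVTR = mass_loss / (area * time)
Step 1: Convert area: 31 cm^2 = 0.0031 m^2
Step 2: WVTR = 23.8 g / (0.0031 m^2 * 24 h)
Step 3: WVTR = 23.8 / 0.0744 = 319.9 g/m^2/h

319.9 g/m^2/h


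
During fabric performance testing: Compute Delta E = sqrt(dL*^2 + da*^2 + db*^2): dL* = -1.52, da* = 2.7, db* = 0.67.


Formula: Delta E = sqrt(dL*^2 + da*^2 + db*^2)
Step 1: dL*^2 = (-1.52)^2 = 2.3104
Step 2: da*^2 = 2.7^2 = 7.29
Step 3: db*^2 = 0.67^2 = 0.4489
Step 4: Sum = 2.3104 + 7.29 + 0.4489 = 10.0493
Step 5: Delta E = sqrt(10.0493) = 3.17

3.17 Delta E


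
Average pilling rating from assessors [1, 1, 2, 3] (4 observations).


Formula: Mean = sum / count
Sum = 1 + 1 + 2 + 3 = 7
Mean = 7 / 4 = 1.8

1.8


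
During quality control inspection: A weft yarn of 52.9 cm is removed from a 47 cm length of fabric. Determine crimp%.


Formula: Crimp% = ((L_yarn - L_fabric) / L_fabric) * 100
Step 1: Extension = 52.9 - 47 = 5.9 cm
Step 2: Crimp% = (5.9 / 47) * 100
Step 3: Crimp% = 0.125532 * 100 = 12.5532% ≈ 12.6%

12.6%


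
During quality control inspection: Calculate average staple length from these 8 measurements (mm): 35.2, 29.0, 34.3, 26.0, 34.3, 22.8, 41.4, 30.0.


Formula: Mean = sum of lengths / count
Sum = 35.2 + 29.0 + 34.3 + 26.0 + 34.3 + 22.8 + 41.4 + 30.0
Sum = 253.0 mm
Mean = 253.0 / 8 = 31.63 mm

31.63 mm


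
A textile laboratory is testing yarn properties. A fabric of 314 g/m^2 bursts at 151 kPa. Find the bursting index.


Formula: Bursting Index = Bursting Strength / Fabric GSM
BI = 151 kPa / 314 g/m^2
BI = 0.481 kPa/(g/m^2)

0.481 kPa/(g/m^2)


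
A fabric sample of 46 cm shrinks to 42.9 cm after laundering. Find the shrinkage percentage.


Formula: Shrinkage% = ((L_before - L_after) / L_before) * 100
Step 1: Shrinkage = 46 - 42.9 = 3.1 cm
Step 2: Shrinkage% = (3.1 / 46) * 100
Step 3: Shrinkage% = 0.067391 * 100 = 6.7391% ≈ 6.7%

6.7%


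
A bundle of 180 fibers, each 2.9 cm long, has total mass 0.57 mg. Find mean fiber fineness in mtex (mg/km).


Formula: fineness (mtex) = mass (mg) / total length (km) = (mass_mg / total_length_m) * 1000
Step 1: Convert fiber length: 2.9 cm = 0.029 m
Step 2: Total fiber length = 180 * 0.029 = 5.22 m
Step 3: Linear density = 0.57 mg / 5.22 m = 0.1092 mg/m
Step 4: fineness = 0.1092 * 1000 = 109.2 mtex

109.2 mtex


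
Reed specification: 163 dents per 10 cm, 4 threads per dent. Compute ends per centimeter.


Formula: EPC = (dents per 10 cm * ends per dent) / 10
Step 1: Total ends per 10 cm = 163 * 4 = 652
Step 2: EPC = 652 / 10 = 65.2 ends/cm

65.2 ends/cm


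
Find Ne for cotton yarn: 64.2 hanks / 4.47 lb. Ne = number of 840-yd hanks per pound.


Formula: Ne = hanks / mass_lb
Substituting: Ne = 64.2 / 4.47
Ne = 14.4

14.4 Ne


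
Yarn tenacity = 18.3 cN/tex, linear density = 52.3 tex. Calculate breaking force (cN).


Formula: Breaking force = Tenacity * Linear density
F = 18.3 cN/tex * 52.3 tex
F = 957.09 cN

957.09 cN


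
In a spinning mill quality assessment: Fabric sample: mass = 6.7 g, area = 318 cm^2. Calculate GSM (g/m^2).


Formula: GSM = mass_g / area_m2
Step 1: Convert area: 318 cm^2 = 318 / 10000 = 0.0318 m^2
Step 2: GSM = 6.7 g / 0.0318 m^2 = 210.7 g/m^2

210.7 g/m^2


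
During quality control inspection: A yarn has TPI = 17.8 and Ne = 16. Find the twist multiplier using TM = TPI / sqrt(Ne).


Formula: TM = TPI / sqrt(Ne)
Step 1: sqrt(Ne) = sqrt(16) = 4
Step 2: TM = 17.8 / 4 = 4.45

4.45 TM


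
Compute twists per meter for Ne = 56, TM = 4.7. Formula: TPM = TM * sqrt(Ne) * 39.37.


Formula: TPM = TM * sqrt(Ne) * 39.37
Step 1: sqrt(Ne) = sqrt(56) = 7.4833
Step 2: TM * sqrt(Ne) = 4.7 * 7.4833 = 35.1715
Step 3: TPM = 35.1715 * 39.37 = 1385 twists/m

1385 twists/m


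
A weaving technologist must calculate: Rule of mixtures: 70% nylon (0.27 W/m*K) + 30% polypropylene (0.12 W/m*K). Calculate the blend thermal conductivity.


Formula: Blend property = (fraction_A * property_A) + (fraction_B * property_B)
Step 1: Contribution A = 70/100 * 0.27 W/m*K = 0.189 W/m*K
Step 2: Contribution B = 30/100 * 0.12 W/m*K = 0.036 W/m*K
Step 3: Blend thermal conductivity = 0.189 + 0.036 = 0.225 W/m*K

0.225 W/m*K


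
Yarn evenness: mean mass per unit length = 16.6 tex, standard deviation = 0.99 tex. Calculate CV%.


Formula: CV% = (standard deviation / mean) * 100
Step 1: Ratio = 0.99 / 16.6 = 0.059639
Step 2: CV% = 0.059639 * 100 = 5.9639% ≈ 6.0%

6.0%


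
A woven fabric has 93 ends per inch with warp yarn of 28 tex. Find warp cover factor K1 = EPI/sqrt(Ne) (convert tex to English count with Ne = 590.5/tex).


Formula: K1 = EPI / sqrt(Ne), with Ne = 590.5 / tex_warp
Step 1: Ne = 590.5 / 28 = 21.089
Step 2: sqrt(Ne) = sqrt(21.089) = 4.5923
Step 3: K1 = 93 / 4.5923 = 20.3

20.3


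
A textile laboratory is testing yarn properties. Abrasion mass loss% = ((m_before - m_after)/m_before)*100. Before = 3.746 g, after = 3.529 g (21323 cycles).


Formula: Mass loss% = ((m_before - m_after) / m_before) * 100
Step 1: Mass loss = 3.746 - 3.529 = 0.217 g
Step 2: Ratio = 0.217 / 3.746 = 0.0579285
Step 3: Mass loss% = 0.0579285 * 100 = 5.79285% ≈ 5.79%

5.79%


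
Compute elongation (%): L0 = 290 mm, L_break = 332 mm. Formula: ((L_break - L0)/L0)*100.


Formula: Elongation (%) = ((L_break - L0) / L0) * 100
Step 1: Extension = 332 - 290 = 42 mm
Step 2: Elongation = (42 / 290) * 100
Step 3: Elongation = 0.144828 * 100 = 14.4828% ≈ 14.5%

14.5%


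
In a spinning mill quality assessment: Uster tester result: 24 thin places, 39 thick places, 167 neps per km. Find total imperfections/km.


Formula: Total = thin places + thick places + neps
Total = 24 + 39 + 167
Total = 230 imperfections/km

230 imperfections/km


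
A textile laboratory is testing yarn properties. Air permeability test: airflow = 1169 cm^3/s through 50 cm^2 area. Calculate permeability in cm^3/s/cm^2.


Formula: Air Permeability = Airflow / Test Area
AP = 1169 cm^3/s / 50 cm^2
AP = 23.4 cm^3/s/cm^2

23.4 cm^3/s/cm^2


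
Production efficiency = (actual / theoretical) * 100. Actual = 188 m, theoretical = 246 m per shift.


Formula: Efficiency% = (Actual output / Theoretical output) * 100
Efficiency% = (188 / 246) * 100
Efficiency% = 0.764228 * 100 = 76.4228% ≈ 76.4%

76.4%


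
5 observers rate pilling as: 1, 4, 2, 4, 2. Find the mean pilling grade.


Formula: Mean = sum / count
Sum = 1 + 4 + 2 + 4 + 2 = 13
Mean = 13 / 5 = 2.6

2.6


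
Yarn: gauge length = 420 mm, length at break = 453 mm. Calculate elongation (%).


Formula: Elongation (%) = ((L_break - L0) / L0) * 100
Step 1: Extension = 453 - 420 = 33 mm
Step 2: Elongation = (33 / 420) * 100
Step 3: Elongation = 0.078571 * 100 = 7.8571% ≈ 7.9%

7.9%


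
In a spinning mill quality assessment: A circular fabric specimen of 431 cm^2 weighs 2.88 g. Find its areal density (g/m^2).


Formula: GSM = mass_g / area_m2
Step 1: Convert area: 431 cm^2 = 431 / 10000 = 0.0431 m^2
Step 2: GSM = 2.88 g / 0.0431 m^2 = 66.8 g/m^2

66.8 g/m^2


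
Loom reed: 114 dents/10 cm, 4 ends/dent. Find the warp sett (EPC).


Formula: EPC = (dents per 10 cm * ends per dent) / 10
Step 1: Total ends per 10 cm = 114 * 4 = 456
Step 2: EPC = 456 / 10 = 45.6 ends/cm

45.6 ends/cm


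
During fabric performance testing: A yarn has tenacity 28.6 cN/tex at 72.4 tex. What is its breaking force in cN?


Formula: Breaking force = Tenacity * Linear density
F = 28.6 cN/tex * 72.4 tex
F = 2070.64 cN

2070.64 cN


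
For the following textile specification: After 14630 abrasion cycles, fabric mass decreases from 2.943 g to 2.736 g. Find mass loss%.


Formula: Mass loss% = ((m_before - m_after) / m_before) * 100
Step 1: Mass loss = 2.943 - 2.736 = 0.207 g
Step 2: Ratio = 0.207 / 2.943 = 0.0703364
Step 3: Mass loss% = 0.0703364 * 100 = 7.03364% ≈ 7.03%

7.03%


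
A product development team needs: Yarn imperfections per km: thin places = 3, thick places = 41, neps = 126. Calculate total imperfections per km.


Formula: Total = thin places + thick places + neps
Total = 3 + 41 + 126
Total = 170 imperfections/km

170 imperfections/km


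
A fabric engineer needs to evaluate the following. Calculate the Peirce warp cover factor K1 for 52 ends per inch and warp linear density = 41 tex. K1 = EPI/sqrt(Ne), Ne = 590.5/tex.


Formula: K1 = EPI / sqrt(Ne), with Ne = 590.5 / tex_warp
Step 1: Ne = 590.5 / 41 = 14.402
Step 2: sqrt(Ne) = sqrt(14.402) = 3.795
Step 3: K1 = 52 / 3.795 = 13.7

13.7


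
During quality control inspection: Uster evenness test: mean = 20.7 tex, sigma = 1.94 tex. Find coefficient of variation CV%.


Formula: CV% = (standard deviation / mean) * 100
Step 1: Ratio = 1.94 / 20.7 = 0.09372
Step 2: CV% = 0.09372 * 100 = 9.372% ≈ 9.4%

9.4%


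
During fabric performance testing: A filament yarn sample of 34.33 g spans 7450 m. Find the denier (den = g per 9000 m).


Formula: den = (mass_g / length_m) * 9000
Substituting: den = (34.33 / 7450) * 9000
Intermediate: 34.33 / 7450 = 0.00460805 g/m
den = 0.00460805 * 9000 = 41.5 denier

41.5 denier


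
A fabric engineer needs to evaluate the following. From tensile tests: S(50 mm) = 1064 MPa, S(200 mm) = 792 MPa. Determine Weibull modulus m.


Formula: m = ln(L1/L2) / ln(S2/S1)
Step 1: ln(L1/L2) = ln(50/200) = -1.38629
Step 2: S2/S1 = 792/1064 = 0.74436
Step 3: ln(S2/S1) = ln(0.74436) = -0.29523
Step 4: m = -1.38629 / -0.29523 = 4.70

4.70 (Weibull m)


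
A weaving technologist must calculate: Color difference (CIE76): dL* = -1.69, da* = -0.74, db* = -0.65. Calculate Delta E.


Formula: Delta E = sqrt(dL*^2 + da*^2 + db*^2)
Step 1: dL*^2 = (-1.69)^2 = 2.8561
Step 2: da*^2 = (-0.74)^2 = 0.5476
Step 3: db*^2 = (-0.65)^2 = 0.4225
Step 4: Sum = 2.8561 + 0.5476 + 0.4225 = 3.8262
Step 5: Delta E = sqrt(3.8262) = 1.96

1.96 Delta E


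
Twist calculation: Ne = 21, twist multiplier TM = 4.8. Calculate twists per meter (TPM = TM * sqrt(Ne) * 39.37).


Formula: TPM = TM * sqrt(Ne) * 39.37
Step 1: sqrt(Ne) = sqrt(21) = 4.5826
Step 2: TM * sqrt(Ne) = 4.8 * 4.5826 = 21.9965
Step 3: TPM = 21.9965 * 39.37 = 866 twists/m

866 twists/m


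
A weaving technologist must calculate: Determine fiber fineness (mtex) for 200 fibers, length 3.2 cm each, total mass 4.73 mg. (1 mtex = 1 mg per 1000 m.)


Formula: fineness (mtex) = mass (mg) / total length (km) = (mass_mg / total_length_m) * 1000
Step 1: Convert fiber length: 3.2 cm = 0.032 m
Step 2: Total fiber length = 200 * 0.032 = 6.4 m
Step 3: Linear density = 4.73 mg / 6.4 m = 0.7391 mg/m
Step 4: fineness = 0.7391 * 1000 = 739.1 mtex

739.1 mtex


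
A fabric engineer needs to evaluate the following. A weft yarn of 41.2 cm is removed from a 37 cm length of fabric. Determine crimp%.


Formula: Crimp% = ((L_yarn - L_fabric) / L_fabric) * 100
Step 1: Extension = 41.2 - 37 = 4.2 cm
Step 2: Crimp% = (4.2 / 37) * 100
Step 3: Crimp% = 0.113514 * 100 = 11.3514% ≈ 11.4%

11.4%


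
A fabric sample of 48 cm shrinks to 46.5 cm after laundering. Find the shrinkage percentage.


Formula: Shrinkage% = ((L_before - L_after) / L_before) * 100
Step 1: Shrinkage = 48 - 46.5 = 1.5 cm
Step 2: Shrinkage% = (1.5 / 48) * 100
Step 3: Shrinkage% = 0.03125 * 100 = 3.125% ≈ 3.1%

3.1%


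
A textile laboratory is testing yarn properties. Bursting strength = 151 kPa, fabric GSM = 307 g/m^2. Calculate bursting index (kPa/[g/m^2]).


Formula: Bursting Index = Bursting Strength / Fabric GSM
BI = 151 kPa / 307 g/m^2
BI = 0.492 kPa/(g/m^2)

0.492 kPa/(g/m^2)


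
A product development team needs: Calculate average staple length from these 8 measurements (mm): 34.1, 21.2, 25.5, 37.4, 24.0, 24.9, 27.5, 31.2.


Formula: Mean = sum of lengths / count
Sum = 34.1 + 21.2 + 25.5 + 37.4 + 24.0 + 24.9 + 27.5 + 31.2
Sum = 225.8 mm
Mean = 225.8 / 8 = 28.23 mm

28.23 mm


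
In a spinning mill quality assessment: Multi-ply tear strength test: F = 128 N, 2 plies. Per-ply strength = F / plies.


Formula: Per-ply strength = Total force / Number of plies
Per-ply = 128 N / 2
Per-ply = 64 N

64 N


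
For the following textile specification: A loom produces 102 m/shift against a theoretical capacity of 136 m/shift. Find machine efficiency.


Formula: Efficiency% = (Actual output / Theoretical output) * 100
Efficiency% = (102 / 136) * 100
Efficiency% = 0.75 * 100 = 75.0%

75.0%


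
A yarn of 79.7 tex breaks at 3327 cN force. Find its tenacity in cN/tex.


Formula: Tenacity = Breaking force / Linear density
Tenacity = 3327 cN / 79.7 tex
Tenacity = 41.74 cN/tex

41.74 cN/tex


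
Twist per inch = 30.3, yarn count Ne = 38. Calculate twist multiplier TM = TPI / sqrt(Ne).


Formula: TM = TPI / sqrt(Ne)
Step 1: sqrt(Ne) = sqrt(38) = 6.1644
Step 2: TM = 30.3 / 6.1644 = 4.92

4.92 TM


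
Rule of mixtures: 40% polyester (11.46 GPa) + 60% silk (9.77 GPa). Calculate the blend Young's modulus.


Formula: Blend property = (fraction_A * property_A) + (fraction_B * property_B)
Step 1: Contribution A = 40/100 * 11.46 GPa = 4.584 GPa
Step 2: Contribution B = 60/100 * 9.77 GPa = 5.862 GPa
Step 3: Blend Young's modulus = 4.584 + 5.862 = 10.446 GPa

10.446 GPa


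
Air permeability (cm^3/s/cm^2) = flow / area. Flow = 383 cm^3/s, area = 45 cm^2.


Formula: Air Permeability = Airflow / Test Area
AP = 383 cm^3/s / 45 cm^2
AP = 8.5 cm^3/s/cm^2

8.5 cm^3/s/cm^2


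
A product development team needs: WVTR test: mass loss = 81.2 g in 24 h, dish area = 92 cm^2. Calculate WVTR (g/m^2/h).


Formula: WVTR = mass_loss / (area * time)
Step 1: Convert area: 92 cm^2 = 0.0092 m^2
Step 2: WVTR = 81.2 g / (0.0092 m^2 * 24 h)
Step 3: WVTR = 81.2 / 0.2208 = 367.8 g/m^2/h

367.8 g/m^2/h
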